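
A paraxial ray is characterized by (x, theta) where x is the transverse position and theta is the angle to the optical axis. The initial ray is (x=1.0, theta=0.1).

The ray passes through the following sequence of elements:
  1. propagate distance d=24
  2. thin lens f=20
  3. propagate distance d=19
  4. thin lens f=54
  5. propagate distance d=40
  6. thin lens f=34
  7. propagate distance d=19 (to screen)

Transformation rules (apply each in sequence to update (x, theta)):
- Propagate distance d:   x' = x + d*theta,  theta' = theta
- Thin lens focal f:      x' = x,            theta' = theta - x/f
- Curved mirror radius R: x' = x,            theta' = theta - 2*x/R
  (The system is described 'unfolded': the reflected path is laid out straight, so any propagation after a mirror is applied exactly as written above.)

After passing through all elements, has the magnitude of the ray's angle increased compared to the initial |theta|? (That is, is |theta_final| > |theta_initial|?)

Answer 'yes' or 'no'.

Initial: x=1.0000 theta=0.1000
After 1 (propagate distance d=24): x=3.4000 theta=0.1000
After 2 (thin lens f=20): x=3.4000 theta=-0.0700
After 3 (propagate distance d=19): x=2.0700 theta=-0.0700
After 4 (thin lens f=54): x=2.0700 theta=-13/120 (≈-0.1083)
After 5 (propagate distance d=40): x=-679/300 (≈-2.2633) theta=-13/120 (≈-0.1083)
After 6 (thin lens f=34): x=-679/300 (≈-2.2633) theta=-71/1700 (≈-0.0418)
After 7 (propagate distance d=19 (to screen)): x=-1559/510 (≈-3.0569) theta=-71/1700 (≈-0.0418)
|theta_initial|=0.1000 |theta_final|=71/1700 (≈0.0418) -> not increased

Answer: no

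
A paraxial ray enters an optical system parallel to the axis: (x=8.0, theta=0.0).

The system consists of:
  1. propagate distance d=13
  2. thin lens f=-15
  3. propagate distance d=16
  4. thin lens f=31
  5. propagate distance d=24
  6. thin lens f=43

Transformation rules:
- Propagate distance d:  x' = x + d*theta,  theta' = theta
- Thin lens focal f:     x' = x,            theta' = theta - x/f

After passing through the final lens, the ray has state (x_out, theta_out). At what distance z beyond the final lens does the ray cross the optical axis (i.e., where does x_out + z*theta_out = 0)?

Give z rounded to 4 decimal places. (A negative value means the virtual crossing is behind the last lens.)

Initial: x=8.0000 theta=0.0000
After 1 (propagate distance d=13): x=8.0000 theta=0.0000
After 2 (thin lens f=-15): x=8.0000 theta=8/15 (≈0.5333)
After 3 (propagate distance d=16): x=248/15 (≈16.5333) theta=8/15 (≈0.5333)
After 4 (thin lens f=31): x=248/15 (≈16.5333) theta=0.0000
After 5 (propagate distance d=24): x=248/15 (≈16.5333) theta=0.0000
After 6 (thin lens f=43): x=248/15 (≈16.5333) theta=-248/645 (≈-0.3845)
z_focus = -x_out/theta_out = -(248/15)/(-248/645) = 43.0000
Rounded to 4 decimal places: z = 43.0000

Answer: 43.0000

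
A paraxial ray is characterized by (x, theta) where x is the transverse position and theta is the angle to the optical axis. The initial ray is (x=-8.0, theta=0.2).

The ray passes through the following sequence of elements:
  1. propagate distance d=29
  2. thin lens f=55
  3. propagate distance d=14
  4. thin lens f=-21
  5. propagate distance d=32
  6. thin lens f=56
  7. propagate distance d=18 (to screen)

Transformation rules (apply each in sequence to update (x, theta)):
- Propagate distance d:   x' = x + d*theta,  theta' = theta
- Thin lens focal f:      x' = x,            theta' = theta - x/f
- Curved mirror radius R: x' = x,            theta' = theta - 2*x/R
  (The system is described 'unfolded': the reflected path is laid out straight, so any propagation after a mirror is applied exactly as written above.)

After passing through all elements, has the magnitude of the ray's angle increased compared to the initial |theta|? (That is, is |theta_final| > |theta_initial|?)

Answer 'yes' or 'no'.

Answer: no

Derivation:
Initial: x=-8.0000 theta=0.2000
After 1 (propagate distance d=29): x=-2.2000 theta=0.2000
After 2 (thin lens f=55): x=-2.2000 theta=0.2400
After 3 (propagate distance d=14): x=1.1600 theta=0.2400
After 4 (thin lens f=-21): x=1.1600 theta=31/105 (≈0.2952)
After 5 (propagate distance d=32): x=5569/525 (≈10.6076) theta=31/105 (≈0.2952)
After 6 (thin lens f=56): x=5569/525 (≈10.6076) theta=1037/9800 (≈0.1058)
After 7 (propagate distance d=18 (to screen)): x=183931/14700 (≈12.5123) theta=1037/9800 (≈0.1058)
|theta_initial|=0.2000 |theta_final|=1037/9800 (≈0.1058) -> not increased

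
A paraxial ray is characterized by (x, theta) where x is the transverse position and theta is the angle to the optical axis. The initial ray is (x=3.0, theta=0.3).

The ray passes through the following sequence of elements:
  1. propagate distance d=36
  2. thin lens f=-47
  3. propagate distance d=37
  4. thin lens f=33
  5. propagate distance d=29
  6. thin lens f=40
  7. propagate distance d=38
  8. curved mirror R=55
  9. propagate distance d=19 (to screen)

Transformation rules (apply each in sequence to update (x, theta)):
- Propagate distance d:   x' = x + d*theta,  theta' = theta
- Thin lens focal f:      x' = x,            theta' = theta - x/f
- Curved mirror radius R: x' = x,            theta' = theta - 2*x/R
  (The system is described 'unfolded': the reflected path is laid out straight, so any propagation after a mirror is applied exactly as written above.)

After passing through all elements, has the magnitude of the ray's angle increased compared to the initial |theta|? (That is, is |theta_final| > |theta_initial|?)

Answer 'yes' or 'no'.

Answer: yes

Derivation:
Initial: x=3.0000 theta=0.3000
After 1 (propagate distance d=36): x=13.8000 theta=0.3000
After 2 (thin lens f=-47): x=13.8000 theta=279/470 (≈0.5936)
After 3 (propagate distance d=37): x=16809/470 (≈35.7638) theta=279/470 (≈0.5936)
After 4 (thin lens f=33): x=16809/470 (≈35.7638) theta=-1267/2585 (≈-0.4901)
After 5 (propagate distance d=29): x=111413/5170 (≈21.5499) theta=-1267/2585 (≈-0.4901)
After 6 (thin lens f=40): x=111413/5170 (≈21.5499) theta=-19343/18800 (≈-1.0289)
After 7 (propagate distance d=38): x=-1814427/103400 (≈-17.5476) theta=-19343/18800 (≈-1.0289)
After 8 (curved mirror R=55): x=-1814427/103400 (≈-17.5476) theta=-4444807/11374000 (≈-0.3908)
After 9 (propagate distance d=19 (to screen)): x=-284038303/11374000 (≈-24.9726) theta=-4444807/11374000 (≈-0.3908)
|theta_initial|=0.3000 |theta_final|=4444807/11374000 (≈0.3908) -> increased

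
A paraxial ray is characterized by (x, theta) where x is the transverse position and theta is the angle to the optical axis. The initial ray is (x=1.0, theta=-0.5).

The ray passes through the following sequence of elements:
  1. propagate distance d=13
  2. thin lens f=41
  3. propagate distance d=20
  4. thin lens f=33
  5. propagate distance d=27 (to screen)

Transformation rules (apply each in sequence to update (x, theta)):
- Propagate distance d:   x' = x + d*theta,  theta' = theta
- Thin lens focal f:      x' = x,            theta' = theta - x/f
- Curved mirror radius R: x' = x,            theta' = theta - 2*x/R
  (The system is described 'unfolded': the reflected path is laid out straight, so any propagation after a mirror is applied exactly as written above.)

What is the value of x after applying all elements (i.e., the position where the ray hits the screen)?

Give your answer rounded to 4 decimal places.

Answer: -12.2084

Derivation:
Initial: x=1.0000 theta=-0.5000
After 1 (propagate distance d=13): x=-5.5000 theta=-0.5000
After 2 (thin lens f=41): x=-5.5000 theta=-15/41 (≈-0.3659)
After 3 (propagate distance d=20): x=-1051/82 (≈-12.8171) theta=-15/41 (≈-0.3659)
After 4 (thin lens f=33): x=-1051/82 (≈-12.8171) theta=61/2706 (≈0.0225)
After 5 (propagate distance d=27 (to screen)): x=-5506/451 (≈-12.2084) theta=61/2706 (≈0.0225)
Rounded to 4 decimal places: x = -12.2084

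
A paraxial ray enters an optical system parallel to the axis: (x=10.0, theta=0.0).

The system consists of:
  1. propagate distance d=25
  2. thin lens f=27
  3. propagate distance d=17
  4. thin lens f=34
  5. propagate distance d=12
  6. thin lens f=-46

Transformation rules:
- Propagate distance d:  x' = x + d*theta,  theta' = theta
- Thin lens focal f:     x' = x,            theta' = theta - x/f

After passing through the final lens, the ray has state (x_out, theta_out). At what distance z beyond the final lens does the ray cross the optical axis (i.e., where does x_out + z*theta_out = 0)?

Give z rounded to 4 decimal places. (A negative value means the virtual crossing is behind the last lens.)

Initial: x=10.0000 theta=0.0000
After 1 (propagate distance d=25): x=10.0000 theta=0.0000
After 2 (thin lens f=27): x=10.0000 theta=-10/27 (≈-0.3704)
After 3 (propagate distance d=17): x=100/27 (≈3.7037) theta=-10/27 (≈-0.3704)
After 4 (thin lens f=34): x=100/27 (≈3.7037) theta=-220/459 (≈-0.4793)
After 5 (propagate distance d=12): x=-940/459 (≈-2.0479) theta=-220/459 (≈-0.4793)
After 6 (thin lens f=-46): x=-940/459 (≈-2.0479) theta=-5530/10557 (≈-0.5238)
z_focus = -x_out/theta_out = -(-940/459)/(-5530/10557) = -2162/553 ≈ -3.9096
Rounded to 4 decimal places: z = -3.9096

Answer: -3.9096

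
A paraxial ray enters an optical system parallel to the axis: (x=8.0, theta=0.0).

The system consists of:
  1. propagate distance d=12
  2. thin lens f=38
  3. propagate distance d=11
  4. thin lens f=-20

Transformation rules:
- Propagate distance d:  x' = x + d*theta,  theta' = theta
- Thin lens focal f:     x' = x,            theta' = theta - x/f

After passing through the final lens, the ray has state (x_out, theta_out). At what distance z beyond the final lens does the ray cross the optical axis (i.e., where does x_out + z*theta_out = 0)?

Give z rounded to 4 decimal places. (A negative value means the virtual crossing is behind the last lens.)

Answer: -77.1429

Derivation:
Initial: x=8.0000 theta=0.0000
After 1 (propagate distance d=12): x=8.0000 theta=0.0000
After 2 (thin lens f=38): x=8.0000 theta=-4/19 (≈-0.2105)
After 3 (propagate distance d=11): x=108/19 (≈5.6842) theta=-4/19 (≈-0.2105)
After 4 (thin lens f=-20): x=108/19 (≈5.6842) theta=7/95 (≈0.0737)
z_focus = -x_out/theta_out = -(108/19)/(7/95) = -540/7 ≈ -77.1429
Rounded to 4 decimal places: z = -77.1429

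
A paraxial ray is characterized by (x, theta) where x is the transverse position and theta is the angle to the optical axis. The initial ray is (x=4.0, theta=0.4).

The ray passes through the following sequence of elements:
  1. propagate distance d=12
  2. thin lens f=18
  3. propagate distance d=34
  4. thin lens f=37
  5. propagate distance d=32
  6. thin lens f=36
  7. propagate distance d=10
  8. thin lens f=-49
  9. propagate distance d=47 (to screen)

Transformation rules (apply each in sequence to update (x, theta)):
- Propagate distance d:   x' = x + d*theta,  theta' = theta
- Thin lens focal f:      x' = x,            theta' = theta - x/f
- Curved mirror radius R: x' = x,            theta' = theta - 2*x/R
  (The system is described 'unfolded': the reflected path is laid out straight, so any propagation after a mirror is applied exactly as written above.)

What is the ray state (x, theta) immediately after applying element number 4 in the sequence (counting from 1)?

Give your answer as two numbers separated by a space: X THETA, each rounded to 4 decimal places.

Answer: 5.7778 -0.2450

Derivation:
Initial: x=4.0000 theta=0.4000
After 1 (propagate distance d=12): x=8.8000 theta=0.4000
After 2 (thin lens f=18): x=8.8000 theta=-4/45 (≈-0.0889)
After 3 (propagate distance d=34): x=52/9 (≈5.7778) theta=-4/45 (≈-0.0889)
After 4 (thin lens f=37): x=52/9 (≈5.7778) theta=-136/555 (≈-0.2450)
Rounded to 4 decimal places: x = 5.7778, theta = -0.2450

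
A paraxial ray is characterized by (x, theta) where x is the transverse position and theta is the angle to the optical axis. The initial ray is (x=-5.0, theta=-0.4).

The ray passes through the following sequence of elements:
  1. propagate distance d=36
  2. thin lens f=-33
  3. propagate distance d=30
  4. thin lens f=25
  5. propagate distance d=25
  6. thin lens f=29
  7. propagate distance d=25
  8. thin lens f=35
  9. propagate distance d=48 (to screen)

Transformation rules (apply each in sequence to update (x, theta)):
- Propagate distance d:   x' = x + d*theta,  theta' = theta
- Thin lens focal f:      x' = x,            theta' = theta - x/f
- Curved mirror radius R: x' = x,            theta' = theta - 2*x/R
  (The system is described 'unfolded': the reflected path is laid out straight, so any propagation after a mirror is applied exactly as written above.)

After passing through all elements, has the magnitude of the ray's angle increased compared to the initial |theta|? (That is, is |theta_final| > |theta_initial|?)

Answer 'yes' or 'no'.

Answer: yes

Derivation:
Initial: x=-5.0000 theta=-0.4000
After 1 (propagate distance d=36): x=-19.4000 theta=-0.4000
After 2 (thin lens f=-33): x=-19.4000 theta=-163/165 (≈-0.9879)
After 3 (propagate distance d=30): x=-2697/55 (≈-49.0364) theta=-163/165 (≈-0.9879)
After 4 (thin lens f=25): x=-2697/55 (≈-49.0364) theta=4016/4125 (≈0.9736)
After 5 (propagate distance d=25): x=-815/33 (≈-24.6970) theta=4016/4125 (≈0.9736)
After 6 (thin lens f=29): x=-815/33 (≈-24.6970) theta=19849/10875 (≈1.8252)
After 7 (propagate distance d=25): x=33388/1595 (≈20.9329) theta=19849/10875 (≈1.8252)
After 8 (thin lens f=35): x=33388/1595 (≈20.9329) theta=1027553/837375 (≈1.2271)
After 9 (propagate distance d=48 (to screen)): x=22283748/279125 (≈79.8343) theta=1027553/837375 (≈1.2271)
|theta_initial|=0.4000 |theta_final|=1027553/837375 (≈1.2271) -> increased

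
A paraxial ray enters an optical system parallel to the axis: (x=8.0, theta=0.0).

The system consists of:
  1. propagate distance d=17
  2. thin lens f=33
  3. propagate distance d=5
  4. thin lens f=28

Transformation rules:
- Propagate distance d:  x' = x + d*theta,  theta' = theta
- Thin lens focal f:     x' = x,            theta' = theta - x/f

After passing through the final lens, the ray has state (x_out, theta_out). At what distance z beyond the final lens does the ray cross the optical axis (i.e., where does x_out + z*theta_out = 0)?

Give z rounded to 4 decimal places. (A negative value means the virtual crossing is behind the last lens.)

Answer: 14.0000

Derivation:
Initial: x=8.0000 theta=0.0000
After 1 (propagate distance d=17): x=8.0000 theta=0.0000
After 2 (thin lens f=33): x=8.0000 theta=-8/33 (≈-0.2424)
After 3 (propagate distance d=5): x=224/33 (≈6.7879) theta=-8/33 (≈-0.2424)
After 4 (thin lens f=28): x=224/33 (≈6.7879) theta=-16/33 (≈-0.4848)
z_focus = -x_out/theta_out = -(224/33)/(-16/33) = 14.0000
Rounded to 4 decimal places: z = 14.0000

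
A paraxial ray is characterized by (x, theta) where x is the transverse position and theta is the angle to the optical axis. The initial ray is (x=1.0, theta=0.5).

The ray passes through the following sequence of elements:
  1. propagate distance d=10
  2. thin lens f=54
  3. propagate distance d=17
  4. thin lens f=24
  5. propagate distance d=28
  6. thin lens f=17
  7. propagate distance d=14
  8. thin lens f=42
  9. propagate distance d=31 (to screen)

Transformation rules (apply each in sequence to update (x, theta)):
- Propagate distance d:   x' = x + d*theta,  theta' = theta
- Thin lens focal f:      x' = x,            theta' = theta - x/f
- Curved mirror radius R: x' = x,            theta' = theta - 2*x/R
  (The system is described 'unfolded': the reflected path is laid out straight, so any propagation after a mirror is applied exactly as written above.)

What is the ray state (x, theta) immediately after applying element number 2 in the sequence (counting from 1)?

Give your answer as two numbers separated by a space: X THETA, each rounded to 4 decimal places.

Answer: 6.0000 0.3889

Derivation:
Initial: x=1.0000 theta=0.5000
After 1 (propagate distance d=10): x=6.0000 theta=0.5000
After 2 (thin lens f=54): x=6.0000 theta=7/18 (≈0.3889)
Rounded to 4 decimal places: x = 6.0000, theta = 0.3889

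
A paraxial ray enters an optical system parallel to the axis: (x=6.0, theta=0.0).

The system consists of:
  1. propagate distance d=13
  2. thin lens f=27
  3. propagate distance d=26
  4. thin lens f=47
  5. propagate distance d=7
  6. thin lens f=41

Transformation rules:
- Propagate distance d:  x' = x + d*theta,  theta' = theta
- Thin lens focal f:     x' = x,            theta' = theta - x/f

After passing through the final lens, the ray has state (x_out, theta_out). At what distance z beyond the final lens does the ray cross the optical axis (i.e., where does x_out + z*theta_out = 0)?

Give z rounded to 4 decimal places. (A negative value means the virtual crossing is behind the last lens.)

Answer: -7.0572

Derivation:
Initial: x=6.0000 theta=0.0000
After 1 (propagate distance d=13): x=6.0000 theta=0.0000
After 2 (thin lens f=27): x=6.0000 theta=-2/9 (≈-0.2222)
After 3 (propagate distance d=26): x=2/9 (≈0.2222) theta=-2/9 (≈-0.2222)
After 4 (thin lens f=47): x=2/9 (≈0.2222) theta=-32/141 (≈-0.2270)
After 5 (propagate distance d=7): x=-578/423 (≈-1.3664) theta=-32/141 (≈-0.2270)
After 6 (thin lens f=41): x=-578/423 (≈-1.3664) theta=-3358/17343 (≈-0.1936)
z_focus = -x_out/theta_out = -(-578/423)/(-3358/17343) = -11849/1679 ≈ -7.0572
Rounded to 4 decimal places: z = -7.0572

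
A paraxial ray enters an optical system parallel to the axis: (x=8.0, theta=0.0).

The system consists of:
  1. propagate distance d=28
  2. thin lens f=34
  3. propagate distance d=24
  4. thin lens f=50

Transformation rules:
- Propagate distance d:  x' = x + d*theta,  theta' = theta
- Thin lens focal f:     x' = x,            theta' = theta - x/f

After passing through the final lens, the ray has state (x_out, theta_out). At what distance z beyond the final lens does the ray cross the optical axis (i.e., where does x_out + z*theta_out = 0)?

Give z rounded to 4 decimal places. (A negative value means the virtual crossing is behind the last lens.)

Answer: 8.3333

Derivation:
Initial: x=8.0000 theta=0.0000
After 1 (propagate distance d=28): x=8.0000 theta=0.0000
After 2 (thin lens f=34): x=8.0000 theta=-4/17 (≈-0.2353)
After 3 (propagate distance d=24): x=40/17 (≈2.3529) theta=-4/17 (≈-0.2353)
After 4 (thin lens f=50): x=40/17 (≈2.3529) theta=-24/85 (≈-0.2824)
z_focus = -x_out/theta_out = -(40/17)/(-24/85) = 25/3 ≈ 8.3333
Rounded to 4 decimal places: z = 8.3333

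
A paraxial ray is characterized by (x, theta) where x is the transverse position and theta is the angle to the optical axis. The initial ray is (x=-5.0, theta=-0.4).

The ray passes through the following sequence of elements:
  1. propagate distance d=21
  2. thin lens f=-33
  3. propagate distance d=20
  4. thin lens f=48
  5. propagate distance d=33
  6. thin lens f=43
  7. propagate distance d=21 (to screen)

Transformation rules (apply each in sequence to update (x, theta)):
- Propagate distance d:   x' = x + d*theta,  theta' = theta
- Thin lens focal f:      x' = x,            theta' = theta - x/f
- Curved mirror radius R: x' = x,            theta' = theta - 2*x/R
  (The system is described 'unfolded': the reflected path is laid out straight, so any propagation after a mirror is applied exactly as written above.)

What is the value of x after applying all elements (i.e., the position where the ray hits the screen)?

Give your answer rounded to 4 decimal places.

Initial: x=-5.0000 theta=-0.4000
After 1 (propagate distance d=21): x=-13.4000 theta=-0.4000
After 2 (thin lens f=-33): x=-13.4000 theta=-133/165 (≈-0.8061)
After 3 (propagate distance d=20): x=-4871/165 (≈-29.5212) theta=-133/165 (≈-0.8061)
After 4 (thin lens f=48): x=-4871/165 (≈-29.5212) theta=-1513/7920 (≈-0.1910)
After 5 (propagate distance d=33): x=-94579/2640 (≈-35.8254) theta=-1513/7920 (≈-0.1910)
After 6 (thin lens f=43): x=-94579/2640 (≈-35.8254) theta=109339/170280 (≈0.6421)
After 7 (propagate distance d=21 (to screen)): x=-2536151/113520 (≈-22.3410) theta=109339/170280 (≈0.6421)
Rounded to 4 decimal places: x = -22.3410

Answer: -22.3410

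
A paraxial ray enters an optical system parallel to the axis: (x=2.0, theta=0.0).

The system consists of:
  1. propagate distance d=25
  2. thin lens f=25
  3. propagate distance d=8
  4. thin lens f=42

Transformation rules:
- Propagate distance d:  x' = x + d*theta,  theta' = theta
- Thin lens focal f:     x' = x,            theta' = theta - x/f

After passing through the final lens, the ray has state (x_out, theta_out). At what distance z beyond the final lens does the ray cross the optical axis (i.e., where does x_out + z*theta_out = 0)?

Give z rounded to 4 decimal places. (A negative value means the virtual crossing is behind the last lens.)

Initial: x=2.0000 theta=0.0000
After 1 (propagate distance d=25): x=2.0000 theta=0.0000
After 2 (thin lens f=25): x=2.0000 theta=-0.0800
After 3 (propagate distance d=8): x=1.3600 theta=-0.0800
After 4 (thin lens f=42): x=1.3600 theta=-59/525 (≈-0.1124)
z_focus = -x_out/theta_out = -(1.3600)/(-59/525) = 714/59 ≈ 12.1017
Rounded to 4 decimal places: z = 12.1017

Answer: 12.1017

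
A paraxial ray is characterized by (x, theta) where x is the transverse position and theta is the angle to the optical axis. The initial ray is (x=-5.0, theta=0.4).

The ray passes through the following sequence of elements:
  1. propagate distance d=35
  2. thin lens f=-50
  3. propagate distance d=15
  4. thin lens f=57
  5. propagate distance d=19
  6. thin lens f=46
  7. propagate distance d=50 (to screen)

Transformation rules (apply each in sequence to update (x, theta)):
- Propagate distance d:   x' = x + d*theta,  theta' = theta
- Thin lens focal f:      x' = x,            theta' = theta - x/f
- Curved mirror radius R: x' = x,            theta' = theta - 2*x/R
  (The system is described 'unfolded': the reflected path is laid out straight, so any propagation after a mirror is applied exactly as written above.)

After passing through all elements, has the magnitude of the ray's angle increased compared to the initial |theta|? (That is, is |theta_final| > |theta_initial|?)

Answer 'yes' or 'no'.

Initial: x=-5.0000 theta=0.4000
After 1 (propagate distance d=35): x=9.0000 theta=0.4000
After 2 (thin lens f=-50): x=9.0000 theta=0.5800
After 3 (propagate distance d=15): x=17.7000 theta=0.5800
After 4 (thin lens f=57): x=17.7000 theta=128/475 (≈0.2695)
After 5 (propagate distance d=19): x=22.8200 theta=128/475 (≈0.2695)
After 6 (thin lens f=46): x=22.8200 theta=-9903/43700 (≈-0.2266)
After 7 (propagate distance d=50 (to screen)): x=125521/10925 (≈11.4893) theta=-9903/43700 (≈-0.2266)
|theta_initial|=0.4000 |theta_final|=9903/43700 (≈0.2266) -> not increased

Answer: no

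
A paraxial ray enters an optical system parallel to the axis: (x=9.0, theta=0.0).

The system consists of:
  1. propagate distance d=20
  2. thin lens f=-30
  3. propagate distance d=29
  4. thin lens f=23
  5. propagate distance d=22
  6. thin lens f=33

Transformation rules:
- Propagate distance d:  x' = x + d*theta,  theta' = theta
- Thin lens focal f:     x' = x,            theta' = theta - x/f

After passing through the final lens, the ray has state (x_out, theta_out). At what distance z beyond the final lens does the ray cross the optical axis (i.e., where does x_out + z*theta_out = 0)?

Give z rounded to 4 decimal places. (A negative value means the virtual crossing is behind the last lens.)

Answer: 10.6361

Derivation:
Initial: x=9.0000 theta=0.0000
After 1 (propagate distance d=20): x=9.0000 theta=0.0000
After 2 (thin lens f=-30): x=9.0000 theta=0.3000
After 3 (propagate distance d=29): x=17.7000 theta=0.3000
After 4 (thin lens f=23): x=17.7000 theta=-54/115 (≈-0.4696)
After 5 (propagate distance d=22): x=339/46 (≈7.3696) theta=-54/115 (≈-0.4696)
After 6 (thin lens f=33): x=339/46 (≈7.3696) theta=-1753/2530 (≈-0.6929)
z_focus = -x_out/theta_out = -(339/46)/(-1753/2530) = 18645/1753 ≈ 10.6361
Rounded to 4 decimal places: z = 10.6361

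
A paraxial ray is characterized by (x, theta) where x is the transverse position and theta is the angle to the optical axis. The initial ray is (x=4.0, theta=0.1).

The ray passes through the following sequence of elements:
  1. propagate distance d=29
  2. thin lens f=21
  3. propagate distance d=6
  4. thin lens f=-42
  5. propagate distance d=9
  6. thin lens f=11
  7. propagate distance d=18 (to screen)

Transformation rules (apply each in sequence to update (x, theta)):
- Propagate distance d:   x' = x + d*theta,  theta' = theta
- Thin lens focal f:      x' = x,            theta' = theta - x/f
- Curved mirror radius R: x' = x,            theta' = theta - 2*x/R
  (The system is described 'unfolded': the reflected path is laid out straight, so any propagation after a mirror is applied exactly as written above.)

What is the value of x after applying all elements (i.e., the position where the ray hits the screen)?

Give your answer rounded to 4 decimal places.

Answer: -4.7079

Derivation:
Initial: x=4.0000 theta=0.1000
After 1 (propagate distance d=29): x=6.9000 theta=0.1000
After 2 (thin lens f=21): x=6.9000 theta=-8/35 (≈-0.2286)
After 3 (propagate distance d=6): x=387/70 (≈5.5286) theta=-8/35 (≈-0.2286)
After 4 (thin lens f=-42): x=387/70 (≈5.5286) theta=-19/196 (≈-0.0969)
After 5 (propagate distance d=9): x=4563/980 (≈4.6561) theta=-19/196 (≈-0.0969)
After 6 (thin lens f=11): x=4563/980 (≈4.6561) theta=-1402/2695 (≈-0.5202)
After 7 (propagate distance d=18 (to screen)): x=-50751/10780 (≈-4.7079) theta=-1402/2695 (≈-0.5202)
Rounded to 4 decimal places: x = -4.7079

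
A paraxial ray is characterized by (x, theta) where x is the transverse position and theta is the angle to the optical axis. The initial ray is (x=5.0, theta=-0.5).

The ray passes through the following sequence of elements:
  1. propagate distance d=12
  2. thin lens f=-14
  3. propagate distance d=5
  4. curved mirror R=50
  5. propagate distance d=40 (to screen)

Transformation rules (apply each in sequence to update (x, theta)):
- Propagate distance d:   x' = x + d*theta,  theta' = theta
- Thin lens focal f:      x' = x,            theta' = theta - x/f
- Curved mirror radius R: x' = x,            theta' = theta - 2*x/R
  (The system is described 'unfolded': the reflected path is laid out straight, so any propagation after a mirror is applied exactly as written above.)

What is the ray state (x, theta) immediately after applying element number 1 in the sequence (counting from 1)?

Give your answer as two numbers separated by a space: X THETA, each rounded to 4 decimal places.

Answer: -1.0000 -0.5000

Derivation:
Initial: x=5.0000 theta=-0.5000
After 1 (propagate distance d=12): x=-1.0000 theta=-0.5000
Rounded to 4 decimal places: x = -1.0000, theta = -0.5000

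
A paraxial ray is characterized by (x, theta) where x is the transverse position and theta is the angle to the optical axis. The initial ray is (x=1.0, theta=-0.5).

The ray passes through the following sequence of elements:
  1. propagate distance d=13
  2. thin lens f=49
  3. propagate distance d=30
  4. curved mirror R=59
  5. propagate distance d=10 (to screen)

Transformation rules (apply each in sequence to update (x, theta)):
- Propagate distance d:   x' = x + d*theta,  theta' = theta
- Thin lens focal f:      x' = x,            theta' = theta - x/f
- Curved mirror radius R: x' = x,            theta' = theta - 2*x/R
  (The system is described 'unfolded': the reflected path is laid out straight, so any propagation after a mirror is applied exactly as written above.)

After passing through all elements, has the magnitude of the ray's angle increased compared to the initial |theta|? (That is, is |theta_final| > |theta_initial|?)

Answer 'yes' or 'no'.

Initial: x=1.0000 theta=-0.5000
After 1 (propagate distance d=13): x=-5.5000 theta=-0.5000
After 2 (thin lens f=49): x=-5.5000 theta=-19/49 (≈-0.3878)
After 3 (propagate distance d=30): x=-1679/98 (≈-17.1327) theta=-19/49 (≈-0.3878)
After 4 (curved mirror R=59): x=-1679/98 (≈-17.1327) theta=558/2891 (≈0.1930)
After 5 (propagate distance d=10 (to screen)): x=-87901/5782 (≈-15.2025) theta=558/2891 (≈0.1930)
|theta_initial|=0.5000 |theta_final|=558/2891 (≈0.1930) -> not increased

Answer: no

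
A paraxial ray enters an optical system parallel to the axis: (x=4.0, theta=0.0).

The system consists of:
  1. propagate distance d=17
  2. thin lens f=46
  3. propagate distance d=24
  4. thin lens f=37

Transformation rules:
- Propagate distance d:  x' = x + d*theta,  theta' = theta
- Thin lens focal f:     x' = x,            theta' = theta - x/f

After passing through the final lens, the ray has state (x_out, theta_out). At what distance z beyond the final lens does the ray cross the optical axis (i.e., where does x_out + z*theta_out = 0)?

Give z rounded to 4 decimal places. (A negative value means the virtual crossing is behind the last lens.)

Answer: 13.7966

Derivation:
Initial: x=4.0000 theta=0.0000
After 1 (propagate distance d=17): x=4.0000 theta=0.0000
After 2 (thin lens f=46): x=4.0000 theta=-2/23 (≈-0.0870)
After 3 (propagate distance d=24): x=44/23 (≈1.9130) theta=-2/23 (≈-0.0870)
After 4 (thin lens f=37): x=44/23 (≈1.9130) theta=-118/851 (≈-0.1387)
z_focus = -x_out/theta_out = -(44/23)/(-118/851) = 814/59 ≈ 13.7966
Rounded to 4 decimal places: z = 13.7966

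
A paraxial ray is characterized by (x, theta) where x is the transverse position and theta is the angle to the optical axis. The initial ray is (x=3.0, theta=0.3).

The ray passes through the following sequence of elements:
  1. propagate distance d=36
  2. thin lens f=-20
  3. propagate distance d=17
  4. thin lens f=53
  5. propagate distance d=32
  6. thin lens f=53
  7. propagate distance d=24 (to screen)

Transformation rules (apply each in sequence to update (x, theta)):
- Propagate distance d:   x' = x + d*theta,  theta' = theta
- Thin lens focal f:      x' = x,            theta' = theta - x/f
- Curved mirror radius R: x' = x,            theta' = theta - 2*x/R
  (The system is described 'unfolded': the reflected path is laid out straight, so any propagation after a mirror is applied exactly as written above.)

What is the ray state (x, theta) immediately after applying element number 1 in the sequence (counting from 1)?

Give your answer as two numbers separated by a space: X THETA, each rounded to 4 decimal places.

Initial: x=3.0000 theta=0.3000
After 1 (propagate distance d=36): x=13.8000 theta=0.3000
Rounded to 4 decimal places: x = 13.8000, theta = 0.3000

Answer: 13.8000 0.3000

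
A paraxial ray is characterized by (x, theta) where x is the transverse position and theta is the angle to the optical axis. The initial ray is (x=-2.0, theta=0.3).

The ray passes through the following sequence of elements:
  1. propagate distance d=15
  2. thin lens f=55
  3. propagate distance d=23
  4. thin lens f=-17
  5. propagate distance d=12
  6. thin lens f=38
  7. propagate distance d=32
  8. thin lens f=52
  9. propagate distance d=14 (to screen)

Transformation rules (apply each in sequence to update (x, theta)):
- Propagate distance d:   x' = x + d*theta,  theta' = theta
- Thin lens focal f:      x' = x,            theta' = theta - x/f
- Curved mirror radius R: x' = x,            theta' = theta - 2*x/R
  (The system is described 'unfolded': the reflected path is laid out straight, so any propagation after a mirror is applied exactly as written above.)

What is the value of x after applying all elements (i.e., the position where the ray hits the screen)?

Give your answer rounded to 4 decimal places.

Answer: 23.5094

Derivation:
Initial: x=-2.0000 theta=0.3000
After 1 (propagate distance d=15): x=2.5000 theta=0.3000
After 2 (thin lens f=55): x=2.5000 theta=14/55 (≈0.2545)
After 3 (propagate distance d=23): x=919/110 (≈8.3545) theta=14/55 (≈0.2545)
After 4 (thin lens f=-17): x=919/110 (≈8.3545) theta=279/374 (≈0.7460)
After 5 (propagate distance d=12): x=32363/1870 (≈17.3064) theta=279/374 (≈0.7460)
After 6 (thin lens f=38): x=32363/1870 (≈17.3064) theta=1877/6460 (≈0.2906)
After 7 (propagate distance d=32): x=945249/35530 (≈26.6042) theta=1877/6460 (≈0.2906)
After 8 (thin lens f=52): x=945249/35530 (≈26.6042) theta=-408427/1847560 (≈-0.2211)
After 9 (propagate distance d=14 (to screen)): x=4343497/184756 (≈23.5094) theta=-408427/1847560 (≈-0.2211)
Rounded to 4 decimal places: x = 23.5094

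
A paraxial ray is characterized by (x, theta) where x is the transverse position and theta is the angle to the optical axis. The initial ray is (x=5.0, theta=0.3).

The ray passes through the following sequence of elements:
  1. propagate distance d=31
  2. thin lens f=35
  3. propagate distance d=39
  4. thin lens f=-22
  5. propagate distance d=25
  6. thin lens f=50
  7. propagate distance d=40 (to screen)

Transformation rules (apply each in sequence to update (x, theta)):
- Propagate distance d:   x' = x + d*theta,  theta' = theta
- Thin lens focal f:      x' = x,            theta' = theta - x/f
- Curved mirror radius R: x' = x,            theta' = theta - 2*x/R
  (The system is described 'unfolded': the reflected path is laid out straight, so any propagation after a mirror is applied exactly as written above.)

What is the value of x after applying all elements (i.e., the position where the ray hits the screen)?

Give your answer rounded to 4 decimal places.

Initial: x=5.0000 theta=0.3000
After 1 (propagate distance d=31): x=14.3000 theta=0.3000
After 2 (thin lens f=35): x=14.3000 theta=-19/175 (≈-0.1086)
After 3 (propagate distance d=39): x=3523/350 (≈10.0657) theta=-19/175 (≈-0.1086)
After 4 (thin lens f=-22): x=3523/350 (≈10.0657) theta=2687/7700 (≈0.3490)
After 5 (propagate distance d=25): x=144681/7700 (≈18.7897) theta=2687/7700 (≈0.3490)
After 6 (thin lens f=50): x=144681/7700 (≈18.7897) theta=-10331/385000 (≈-0.0268)
After 7 (propagate distance d=40 (to screen)): x=682081/38500 (≈17.7164) theta=-10331/385000 (≈-0.0268)
Rounded to 4 decimal places: x = 17.7164

Answer: 17.7164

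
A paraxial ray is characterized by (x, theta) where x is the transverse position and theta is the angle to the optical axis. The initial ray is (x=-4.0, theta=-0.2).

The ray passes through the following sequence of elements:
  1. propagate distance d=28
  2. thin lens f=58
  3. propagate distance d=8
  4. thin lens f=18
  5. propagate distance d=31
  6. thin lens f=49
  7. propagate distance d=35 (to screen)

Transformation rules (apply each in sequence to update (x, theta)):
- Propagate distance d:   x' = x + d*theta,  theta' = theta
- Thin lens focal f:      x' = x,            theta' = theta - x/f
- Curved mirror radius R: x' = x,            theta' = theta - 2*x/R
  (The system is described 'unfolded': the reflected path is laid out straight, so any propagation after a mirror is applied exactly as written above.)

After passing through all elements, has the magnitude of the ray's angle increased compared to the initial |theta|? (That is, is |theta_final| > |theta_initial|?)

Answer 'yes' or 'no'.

Answer: yes

Derivation:
Initial: x=-4.0000 theta=-0.2000
After 1 (propagate distance d=28): x=-9.6000 theta=-0.2000
After 2 (thin lens f=58): x=-9.6000 theta=-1/29 (≈-0.0345)
After 3 (propagate distance d=8): x=-1432/145 (≈-9.8759) theta=-1/29 (≈-0.0345)
After 4 (thin lens f=18): x=-1432/145 (≈-9.8759) theta=671/1305 (≈0.5142)
After 5 (propagate distance d=31): x=7913/1305 (≈6.0636) theta=671/1305 (≈0.5142)
After 6 (thin lens f=49): x=7913/1305 (≈6.0636) theta=2774/7105 (≈0.3904)
After 7 (propagate distance d=35 (to screen)): x=180221/9135 (≈19.7286) theta=2774/7105 (≈0.3904)
|theta_initial|=0.2000 |theta_final|=2774/7105 (≈0.3904) -> increased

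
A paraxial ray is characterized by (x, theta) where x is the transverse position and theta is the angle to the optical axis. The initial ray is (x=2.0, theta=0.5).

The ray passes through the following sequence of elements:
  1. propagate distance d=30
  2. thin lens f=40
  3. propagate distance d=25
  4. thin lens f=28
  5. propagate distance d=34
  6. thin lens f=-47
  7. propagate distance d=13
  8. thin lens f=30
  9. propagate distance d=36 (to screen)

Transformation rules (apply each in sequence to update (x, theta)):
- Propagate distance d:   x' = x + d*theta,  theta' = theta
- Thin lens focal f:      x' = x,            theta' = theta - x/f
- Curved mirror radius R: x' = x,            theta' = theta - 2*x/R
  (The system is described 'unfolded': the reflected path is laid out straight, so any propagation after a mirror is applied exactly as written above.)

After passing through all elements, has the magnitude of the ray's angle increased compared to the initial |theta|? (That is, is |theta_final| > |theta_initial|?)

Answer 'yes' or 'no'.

Initial: x=2.0000 theta=0.5000
After 1 (propagate distance d=30): x=17.0000 theta=0.5000
After 2 (thin lens f=40): x=17.0000 theta=0.0750
After 3 (propagate distance d=25): x=18.8750 theta=0.0750
After 4 (thin lens f=28): x=18.8750 theta=-671/1120 (≈-0.5991)
After 5 (propagate distance d=34): x=-837/560 (≈-1.4946) theta=-671/1120 (≈-0.5991)
After 6 (thin lens f=-47): x=-837/560 (≈-1.4946) theta=-33211/52640 (≈-0.6309)
After 7 (propagate distance d=13): x=-510421/52640 (≈-9.6964) theta=-33211/52640 (≈-0.6309)
After 8 (thin lens f=30): x=-510421/52640 (≈-9.6964) theta=-485909/1579200 (≈-0.3077)
After 9 (propagate distance d=36 (to screen)): x=-5467559/263200 (≈-20.7734) theta=-485909/1579200 (≈-0.3077)
|theta_initial|=0.5000 |theta_final|=485909/1579200 (≈0.3077) -> not increased

Answer: no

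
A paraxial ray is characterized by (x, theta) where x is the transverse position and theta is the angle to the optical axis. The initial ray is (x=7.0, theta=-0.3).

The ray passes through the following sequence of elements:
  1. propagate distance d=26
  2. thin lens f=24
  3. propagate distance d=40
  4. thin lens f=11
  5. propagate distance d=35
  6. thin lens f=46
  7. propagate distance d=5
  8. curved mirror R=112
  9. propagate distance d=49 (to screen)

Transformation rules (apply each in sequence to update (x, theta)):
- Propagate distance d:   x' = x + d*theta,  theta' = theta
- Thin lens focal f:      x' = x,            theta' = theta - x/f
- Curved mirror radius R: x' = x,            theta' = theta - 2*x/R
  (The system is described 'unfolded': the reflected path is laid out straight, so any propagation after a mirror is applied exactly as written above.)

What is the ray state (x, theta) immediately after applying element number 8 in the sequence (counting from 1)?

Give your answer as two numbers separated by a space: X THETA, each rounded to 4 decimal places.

Initial: x=7.0000 theta=-0.3000
After 1 (propagate distance d=26): x=-0.8000 theta=-0.3000
After 2 (thin lens f=24): x=-0.8000 theta=-4/15 (≈-0.2667)
After 3 (propagate distance d=40): x=-172/15 (≈-11.4667) theta=-4/15 (≈-0.2667)
After 4 (thin lens f=11): x=-172/15 (≈-11.4667) theta=128/165 (≈0.7758)
After 5 (propagate distance d=35): x=2588/165 (≈15.6848) theta=128/165 (≈0.7758)
After 6 (thin lens f=46): x=2588/165 (≈15.6848) theta=10/23 (≈0.4348)
After 7 (propagate distance d=5): x=67774/3795 (≈17.8588) theta=10/23 (≈0.4348)
After 8 (curved mirror R=112): x=67774/3795 (≈17.8588) theta=1759/15180 (≈0.1159)
Rounded to 4 decimal places: x = 17.8588, theta = 0.1159

Answer: 17.8588 0.1159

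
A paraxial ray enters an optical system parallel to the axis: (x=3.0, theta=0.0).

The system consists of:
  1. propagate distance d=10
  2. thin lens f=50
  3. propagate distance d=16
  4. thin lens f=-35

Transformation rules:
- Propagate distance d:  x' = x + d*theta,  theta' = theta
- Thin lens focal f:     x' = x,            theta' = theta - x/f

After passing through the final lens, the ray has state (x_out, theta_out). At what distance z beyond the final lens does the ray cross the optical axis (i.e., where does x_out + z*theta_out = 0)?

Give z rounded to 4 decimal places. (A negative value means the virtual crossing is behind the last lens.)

Answer: 1190.0000

Derivation:
Initial: x=3.0000 theta=0.0000
After 1 (propagate distance d=10): x=3.0000 theta=0.0000
After 2 (thin lens f=50): x=3.0000 theta=-0.0600
After 3 (propagate distance d=16): x=2.0400 theta=-0.0600
After 4 (thin lens f=-35): x=2.0400 theta=-3/1750 (≈-0.0017)
z_focus = -x_out/theta_out = -(2.0400)/(-3/1750) = 1190.0000
Rounded to 4 decimal places: z = 1190.0000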